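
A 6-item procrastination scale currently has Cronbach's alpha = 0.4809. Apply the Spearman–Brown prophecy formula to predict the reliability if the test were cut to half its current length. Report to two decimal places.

Length factor m = 1/2
α' = m·α / (1 − (1−m)·α)
   = 1/2 × 0.4809 / (1 − (1 − 1/2) × 0.4809)
   = 0.2404 / 0.7595 = 0.32

predicted reliability = 0.32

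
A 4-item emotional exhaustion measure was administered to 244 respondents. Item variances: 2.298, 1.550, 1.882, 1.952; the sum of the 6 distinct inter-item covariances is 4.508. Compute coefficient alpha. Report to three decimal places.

Σσᵢ² = 2.298 + 1.550 + 1.882 + 1.952 = 7.682
Sum of distinct covariances = 4.508
σ²_T = Σσᵢ² + 2·Σcov = 7.682 + 2 × 4.508 = 16.698
α = (4/3)·(1 − 7.682/16.698) = 0.720

α = 0.720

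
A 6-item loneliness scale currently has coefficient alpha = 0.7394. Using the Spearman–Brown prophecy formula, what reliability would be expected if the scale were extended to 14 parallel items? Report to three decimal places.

Length factor m = 14/6 = 2.3333
α' = m·α / (1 + (m−1)·α)
   = 14/6 × 0.7394 / (1 + (14/6 − 1) × 0.7394)
   = 1.7253 / 1.9859 = 0.869

predicted reliability = 0.869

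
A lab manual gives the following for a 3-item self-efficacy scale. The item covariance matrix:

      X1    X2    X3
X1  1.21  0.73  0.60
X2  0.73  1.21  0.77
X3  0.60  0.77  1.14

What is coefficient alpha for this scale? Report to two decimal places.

Σσᵢ² = 1.21 + 1.21 + 1.14 = 3.56
Sum of off-diagonal covariances = 2.10
σ²_T = 3.56 + 2 × 2.10 = 7.76
α = (k/(k−1))·(1 − Σσᵢ²/σ²_T) = (3/2)·(1 − 3.56/7.76) = 0.81

coefficient alpha = 0.81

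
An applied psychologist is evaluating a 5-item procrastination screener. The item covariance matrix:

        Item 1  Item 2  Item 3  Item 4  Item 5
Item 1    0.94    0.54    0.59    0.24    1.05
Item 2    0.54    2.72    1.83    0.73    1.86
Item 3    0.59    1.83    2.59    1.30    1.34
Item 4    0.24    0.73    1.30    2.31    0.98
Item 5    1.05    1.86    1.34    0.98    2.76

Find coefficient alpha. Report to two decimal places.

Σσᵢ² = 0.94 + 2.72 + 2.59 + 2.31 + 2.76 = 11.32
Σ_{i<j} σ_ij = 10.46
total variance = 11.32 + 2 × 10.46 = 32.24
α = (k/(k−1))·(1 − Σσᵢ²/total variance) = (5/4)·(1 − 11.32/32.24) = 0.81

α = 0.81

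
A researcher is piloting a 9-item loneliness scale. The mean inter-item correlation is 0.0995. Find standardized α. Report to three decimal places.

α = 0.499

Standardized α = k·r̄ / (1 + (k−1)·r̄) = 9 × 0.0995 / (1 + 8 × 0.0995)
  = 0.8955 / 1.7960 = 0.499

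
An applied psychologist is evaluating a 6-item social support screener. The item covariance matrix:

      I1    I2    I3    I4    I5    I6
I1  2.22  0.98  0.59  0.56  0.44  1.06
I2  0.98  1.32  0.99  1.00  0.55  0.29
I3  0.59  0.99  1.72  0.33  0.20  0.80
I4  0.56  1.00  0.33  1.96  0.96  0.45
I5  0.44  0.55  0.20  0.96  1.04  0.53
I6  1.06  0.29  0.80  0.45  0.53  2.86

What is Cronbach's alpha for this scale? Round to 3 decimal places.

Σσ²ᵢ = 2.22 + 1.32 + 1.72 + 1.96 + 1.04 + 2.86 = 11.12
Sum of the distinct covariances = 9.73
total variance = 11.12 + 2 × 9.73 = 30.58
α = (k/(k−1))·(1 − Σσ²ᵢ/total variance) = (6/5)·(1 − 11.12/30.58) = 0.764

Cronbach's alpha = 0.764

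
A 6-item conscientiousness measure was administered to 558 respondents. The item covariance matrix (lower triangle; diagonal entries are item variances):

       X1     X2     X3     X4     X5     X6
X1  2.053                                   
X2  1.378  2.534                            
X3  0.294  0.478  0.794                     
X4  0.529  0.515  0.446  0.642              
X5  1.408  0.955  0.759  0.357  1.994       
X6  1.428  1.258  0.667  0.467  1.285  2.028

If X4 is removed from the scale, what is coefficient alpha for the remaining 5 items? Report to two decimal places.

Remaining items: X1, X2, X3, X5, X6 (k = 5).
Σσ²ᵢ = 2.053 + 2.534 + 0.794 + 1.994 + 2.028 = 9.403
σ²_total = 9.403 + 2 × 9.910 = 29.223
α (item deleted) = (5/4)·(1 − 9.403/29.223) = 0.85

coefficient alpha = 0.85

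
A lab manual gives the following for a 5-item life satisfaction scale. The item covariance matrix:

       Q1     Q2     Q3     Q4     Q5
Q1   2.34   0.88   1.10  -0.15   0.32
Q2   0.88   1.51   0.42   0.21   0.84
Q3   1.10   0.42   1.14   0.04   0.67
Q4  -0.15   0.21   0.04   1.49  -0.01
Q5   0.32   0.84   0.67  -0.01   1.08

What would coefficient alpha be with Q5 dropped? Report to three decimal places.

α = 0.581

Remaining items: Q1, Q2, Q3, Q4 (k = 4).
Σσᵢ² = 2.34 + 1.51 + 1.14 + 1.49 = 6.48
σ²_total = 6.48 + 2 × 2.50 = 11.48
α (item deleted) = (4/3)·(1 − 6.48/11.48) = 0.581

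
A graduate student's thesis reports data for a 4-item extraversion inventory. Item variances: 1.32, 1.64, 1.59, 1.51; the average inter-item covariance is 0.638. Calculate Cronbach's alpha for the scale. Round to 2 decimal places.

α = 0.74

Σσ²ᵢ = 1.32 + 1.64 + 1.59 + 1.51 = 6.06
Sum of the 6 distinct covariances = 6 × 0.638 = 3.828
σ²_total = Σσ²ᵢ + 2·Σcov = 6.06 + 2 × 3.828 = 13.716
α = (4/3)·(1 − 6.06/13.716) = 0.74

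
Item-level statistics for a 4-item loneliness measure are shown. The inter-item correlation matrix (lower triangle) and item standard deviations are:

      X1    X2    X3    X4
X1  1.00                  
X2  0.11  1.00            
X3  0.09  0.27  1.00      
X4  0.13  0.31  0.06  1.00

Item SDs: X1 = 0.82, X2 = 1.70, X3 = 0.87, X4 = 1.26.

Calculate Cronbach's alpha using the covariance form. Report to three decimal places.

Cronbach's alpha = 0.445

Σσ²ᵢ = 0.82² + 1.70² + 0.87² + 1.26² = 5.9069
Covariances σ_ij = r_ij · s_i · s_j:
  σ(X1,X2) = 0.11 × 0.82 × 1.70 = 0.1533
  σ(X1,X3) = 0.09 × 0.82 × 0.87 = 0.0642
  σ(X1,X4) = 0.13 × 0.82 × 1.26 = 0.1343
  σ(X2,X3) = 0.27 × 1.70 × 0.87 = 0.3993
  σ(X2,X4) = 0.31 × 1.70 × 1.26 = 0.6640
  σ(X3,X4) = 0.06 × 0.87 × 1.26 = 0.0658
σ²_T = Σσ²ᵢ + 2·Σσ_ij = 5.9069 + 2 × 1.4809 = 8.8687
α = (4/3)·(1 − 5.9069/8.8687) = 0.445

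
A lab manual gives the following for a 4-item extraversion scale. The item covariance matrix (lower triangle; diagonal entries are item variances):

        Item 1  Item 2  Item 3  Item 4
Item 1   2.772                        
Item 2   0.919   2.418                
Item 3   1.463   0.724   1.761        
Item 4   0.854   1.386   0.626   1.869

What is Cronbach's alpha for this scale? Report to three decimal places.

ΣVar(i) = 2.772 + 2.418 + 1.761 + 1.869 = 8.820
Σ_{i<j} σ_ij = 5.972
total variance = 8.820 + 2 × 5.972 = 20.764
α = (k/(k−1))·(1 − ΣVar(i)/total variance) = (4/3)·(1 − 8.820/20.764) = 0.767

α = 0.767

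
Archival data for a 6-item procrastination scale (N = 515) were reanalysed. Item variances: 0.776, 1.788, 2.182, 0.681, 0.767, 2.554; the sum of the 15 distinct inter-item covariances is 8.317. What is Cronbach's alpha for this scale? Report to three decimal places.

ΣVar(i) = 0.776 + 1.788 + 2.182 + 0.681 + 0.767 + 2.554 = 8.748
Sum of distinct covariances = 8.317
Var(T) = ΣVar(i) + 2·Σcov = 8.748 + 2 × 8.317 = 25.382
α = (6/5)·(1 − 8.748/25.382) = 0.786

α = 0.786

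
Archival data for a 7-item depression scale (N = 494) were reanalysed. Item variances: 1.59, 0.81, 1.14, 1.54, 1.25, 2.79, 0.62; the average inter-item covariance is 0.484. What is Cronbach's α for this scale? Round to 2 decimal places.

Cronbach's α = 0.79

ΣVar(i) = 1.59 + 0.81 + 1.14 + 1.54 + 1.25 + 2.79 + 0.62 = 9.74
Sum of the 21 distinct covariances = 21 × 0.484 = 10.164
Var(T) = ΣVar(i) + 2·Σcov = 9.74 + 2 × 10.164 = 30.068
α = (7/6)·(1 − 9.74/30.068) = 0.79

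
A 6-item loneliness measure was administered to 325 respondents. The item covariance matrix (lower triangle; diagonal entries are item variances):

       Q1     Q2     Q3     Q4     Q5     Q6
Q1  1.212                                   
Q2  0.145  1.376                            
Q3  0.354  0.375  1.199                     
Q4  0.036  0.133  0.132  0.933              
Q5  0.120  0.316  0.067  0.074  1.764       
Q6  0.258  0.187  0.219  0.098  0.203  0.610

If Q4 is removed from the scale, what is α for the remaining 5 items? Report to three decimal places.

α = 0.527

Remaining items: Q1, Q2, Q3, Q5, Q6 (k = 5).
Σσᵢ² = 1.212 + 1.376 + 1.199 + 1.764 + 0.610 = 6.161
total variance = 6.161 + 2 × 2.244 = 10.649
α (item deleted) = (5/4)·(1 − 6.161/10.649) = 0.527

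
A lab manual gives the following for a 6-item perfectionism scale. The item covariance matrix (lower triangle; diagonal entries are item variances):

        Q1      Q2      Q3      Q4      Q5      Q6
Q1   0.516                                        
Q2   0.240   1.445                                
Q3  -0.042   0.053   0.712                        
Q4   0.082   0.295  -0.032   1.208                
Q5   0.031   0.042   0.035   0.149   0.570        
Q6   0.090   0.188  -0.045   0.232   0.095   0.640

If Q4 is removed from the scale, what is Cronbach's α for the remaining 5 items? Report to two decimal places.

Remaining items: Q1, Q2, Q3, Q5, Q6 (k = 5).
Σσ²ᵢ = 0.516 + 1.445 + 0.712 + 0.570 + 0.640 = 3.883
σ²_T = 3.883 + 2 × 0.687 = 5.257
α (item deleted) = (5/4)·(1 − 3.883/5.257) = 0.33

α = 0.33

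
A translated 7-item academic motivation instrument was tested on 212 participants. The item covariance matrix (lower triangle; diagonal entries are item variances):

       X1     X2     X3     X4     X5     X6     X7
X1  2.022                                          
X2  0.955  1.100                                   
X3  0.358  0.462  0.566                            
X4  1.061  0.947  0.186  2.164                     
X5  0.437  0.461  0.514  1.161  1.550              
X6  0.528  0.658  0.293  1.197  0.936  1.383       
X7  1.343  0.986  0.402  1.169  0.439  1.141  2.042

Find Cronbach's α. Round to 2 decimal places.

α = 0.87

Σσ²ᵢ = 2.022 + 1.100 + 0.566 + 2.164 + 1.550 + 1.383 + 2.042 = 10.827
Sum of the distinct covariances = 15.634
total variance = 10.827 + 2 × 15.634 = 42.095
α = (k/(k−1))·(1 − Σσ²ᵢ/total variance) = (7/6)·(1 − 10.827/42.095) = 0.87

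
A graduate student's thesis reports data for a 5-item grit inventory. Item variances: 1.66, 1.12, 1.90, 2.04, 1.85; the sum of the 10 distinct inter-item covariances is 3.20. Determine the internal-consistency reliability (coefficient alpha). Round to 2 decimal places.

ΣVar(i) = 1.66 + 1.12 + 1.90 + 2.04 + 1.85 = 8.57
Sum of distinct covariances = 3.20
Var(T) = ΣVar(i) + 2·Σcov = 8.57 + 2 × 3.20 = 14.97
α = (5/4)·(1 − 8.57/14.97) = 0.53

α = 0.53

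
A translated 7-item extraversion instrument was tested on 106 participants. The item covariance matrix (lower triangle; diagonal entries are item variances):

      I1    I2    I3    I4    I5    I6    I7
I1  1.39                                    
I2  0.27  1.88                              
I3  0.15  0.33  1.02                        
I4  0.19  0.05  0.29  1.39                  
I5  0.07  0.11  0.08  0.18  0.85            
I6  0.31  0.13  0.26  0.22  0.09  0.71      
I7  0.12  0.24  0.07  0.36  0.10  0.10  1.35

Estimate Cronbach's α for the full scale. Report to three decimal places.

Σσ²ᵢ = 1.39 + 1.88 + 1.02 + 1.39 + 0.85 + 0.71 + 1.35 = 8.59
Sum of the distinct covariances = 3.72
σ²_T = 8.59 + 2 × 3.72 = 16.03
α = (k/(k−1))·(1 − Σσ²ᵢ/σ²_T) = (7/6)·(1 − 8.59/16.03) = 0.541

Cronbach's α = 0.541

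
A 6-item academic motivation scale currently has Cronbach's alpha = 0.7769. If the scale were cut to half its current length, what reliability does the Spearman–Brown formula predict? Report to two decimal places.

Length factor m = 1/2
α' = m·α / (1 − (1−m)·α)
   = 1/2 × 0.7769 / (1 − (1 − 1/2) × 0.7769)
   = 0.3885 / 0.6116 = 0.64

predicted reliability = 0.64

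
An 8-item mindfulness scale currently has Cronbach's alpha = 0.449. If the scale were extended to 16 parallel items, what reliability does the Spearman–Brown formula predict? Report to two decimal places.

Length factor m = 16/8 = 2.0000
α' = m·α / (1 + (m−1)·α)
   = 16/8 × 0.449 / (1 + (16/8 − 1) × 0.449)
   = 0.8980 / 1.4490 = 0.62

predicted reliability = 0.62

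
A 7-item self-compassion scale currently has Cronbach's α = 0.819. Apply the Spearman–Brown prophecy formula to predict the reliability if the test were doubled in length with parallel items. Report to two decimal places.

Length factor m = 2
α' = m·α / (1 + (m−1)·α)
   = 2 × 0.819 / (1 + (2 − 1) × 0.819)
   = 1.6380 / 1.8190 = 0.90

predicted reliability = 0.90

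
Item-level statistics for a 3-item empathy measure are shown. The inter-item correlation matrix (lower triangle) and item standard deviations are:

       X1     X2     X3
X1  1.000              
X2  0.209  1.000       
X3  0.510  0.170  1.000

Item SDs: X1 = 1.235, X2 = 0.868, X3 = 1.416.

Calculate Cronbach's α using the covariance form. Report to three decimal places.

Σσ²ᵢ = 1.235² + 0.868² + 1.416² = 4.2837
Covariances σ_ij = r_ij · s_i · s_j:
  σ(X1,X2) = 0.209 × 1.235 × 0.868 = 0.2240
  σ(X1,X3) = 0.510 × 1.235 × 1.416 = 0.8919
  σ(X2,X3) = 0.170 × 0.868 × 1.416 = 0.2089
σ²_T = Σσ²ᵢ + 2·Σσ_ij = 4.2837 + 2 × 1.3248 = 6.9333
α = (3/2)·(1 − 4.2837/6.9333) = 0.573

Cronbach's α = 0.573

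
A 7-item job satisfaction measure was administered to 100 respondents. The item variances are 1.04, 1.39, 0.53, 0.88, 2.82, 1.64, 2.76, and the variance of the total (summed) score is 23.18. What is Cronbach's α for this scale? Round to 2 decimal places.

α = 0.61

ΣVar(i) = 1.04 + 1.39 + 0.53 + 0.88 + 2.82 + 1.64 + 2.76 = 11.06
α = (k/(k−1))·(1 − ΣVar(i)/total variance) = (7/6)·(1 − 11.06/23.18) = 0.61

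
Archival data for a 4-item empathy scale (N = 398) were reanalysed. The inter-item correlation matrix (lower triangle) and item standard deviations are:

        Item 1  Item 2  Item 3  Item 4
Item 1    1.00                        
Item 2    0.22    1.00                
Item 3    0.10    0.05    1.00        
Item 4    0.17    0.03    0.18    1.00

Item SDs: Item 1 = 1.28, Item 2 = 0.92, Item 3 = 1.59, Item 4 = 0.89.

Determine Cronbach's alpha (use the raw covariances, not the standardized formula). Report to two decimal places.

α = 0.34

Σσ²ᵢ = 1.28² + 0.92² + 1.59² + 0.89² = 5.8050
Covariances σ_ij = r_ij · s_i · s_j:
  σ(Item 1,Item 2) = 0.22 × 1.28 × 0.92 = 0.2591
  σ(Item 1,Item 3) = 0.10 × 1.28 × 1.59 = 0.2035
  σ(Item 1,Item 4) = 0.17 × 1.28 × 0.89 = 0.1937
  σ(Item 2,Item 3) = 0.05 × 0.92 × 1.59 = 0.0731
  σ(Item 2,Item 4) = 0.03 × 0.92 × 0.89 = 0.0246
  σ(Item 3,Item 4) = 0.18 × 1.59 × 0.89 = 0.2547
σ²_T = Σσ²ᵢ + 2·Σσ_ij = 5.8050 + 2 × 1.0087 = 7.8224
α = (4/3)·(1 − 5.8050/7.8224) = 0.34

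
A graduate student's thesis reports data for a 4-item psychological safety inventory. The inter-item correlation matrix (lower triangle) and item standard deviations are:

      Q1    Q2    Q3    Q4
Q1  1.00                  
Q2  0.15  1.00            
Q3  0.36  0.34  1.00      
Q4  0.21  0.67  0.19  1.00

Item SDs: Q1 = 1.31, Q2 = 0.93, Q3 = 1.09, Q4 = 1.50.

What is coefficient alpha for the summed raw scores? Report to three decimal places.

coefficient alpha = 0.630

Σσ²ᵢ = 1.31² + 0.93² + 1.09² + 1.50² = 6.0191
Covariances σ_ij = r_ij · s_i · s_j:
  σ(Q1,Q2) = 0.15 × 1.31 × 0.93 = 0.1827
  σ(Q1,Q3) = 0.36 × 1.31 × 1.09 = 0.5140
  σ(Q1,Q4) = 0.21 × 1.31 × 1.50 = 0.4127
  σ(Q2,Q3) = 0.34 × 0.93 × 1.09 = 0.3447
  σ(Q2,Q4) = 0.67 × 0.93 × 1.50 = 0.9347
  σ(Q3,Q4) = 0.19 × 1.09 × 1.50 = 0.3106
σ²_T = Σσ²ᵢ + 2·Σσ_ij = 6.0191 + 2 × 2.6994 = 11.4179
α = (4/3)·(1 − 6.0191/11.4179) = 0.630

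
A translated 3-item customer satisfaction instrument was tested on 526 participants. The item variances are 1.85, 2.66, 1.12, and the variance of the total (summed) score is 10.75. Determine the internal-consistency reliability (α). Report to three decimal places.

α = 0.714

Σσᵢ² = 1.85 + 2.66 + 1.12 = 5.63
α = (k/(k−1))·(1 − Σσᵢ²/σ²_T) = (3/2)·(1 − 5.63/10.75) = 0.714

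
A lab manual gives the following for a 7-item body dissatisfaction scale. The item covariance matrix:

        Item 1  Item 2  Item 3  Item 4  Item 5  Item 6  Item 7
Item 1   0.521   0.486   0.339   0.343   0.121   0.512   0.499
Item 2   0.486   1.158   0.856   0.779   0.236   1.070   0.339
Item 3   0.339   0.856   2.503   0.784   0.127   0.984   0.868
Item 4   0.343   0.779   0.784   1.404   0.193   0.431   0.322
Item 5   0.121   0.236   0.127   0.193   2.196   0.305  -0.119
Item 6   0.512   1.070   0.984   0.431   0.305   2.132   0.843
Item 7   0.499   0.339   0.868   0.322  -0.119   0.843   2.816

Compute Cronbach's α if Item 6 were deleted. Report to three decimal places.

α = 0.646

Remaining items: Item 1, Item 2, Item 3, Item 4, Item 5, Item 7 (k = 6).
ΣVar(i) = 0.521 + 1.158 + 2.503 + 1.404 + 2.196 + 2.816 = 10.598
Var(T) = 10.598 + 2 × 6.173 = 22.944
α (item deleted) = (6/5)·(1 − 10.598/22.944) = 0.646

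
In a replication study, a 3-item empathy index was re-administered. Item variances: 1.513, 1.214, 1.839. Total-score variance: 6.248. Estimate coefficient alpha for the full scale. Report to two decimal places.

ΣVar(i) = 1.513 + 1.214 + 1.839 = 4.566
α = (k/(k−1))·(1 − ΣVar(i)/total variance) = (3/2)·(1 − 4.566/6.248) = 0.40

coefficient alpha = 0.40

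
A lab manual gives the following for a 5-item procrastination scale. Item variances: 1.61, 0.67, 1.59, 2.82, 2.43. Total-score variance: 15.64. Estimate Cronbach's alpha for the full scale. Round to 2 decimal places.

Σσᵢ² = 1.61 + 0.67 + 1.59 + 2.82 + 2.43 = 9.12
α = (k/(k−1))·(1 − Σσᵢ²/total variance) = (5/4)·(1 − 9.12/15.64) = 0.52

α = 0.52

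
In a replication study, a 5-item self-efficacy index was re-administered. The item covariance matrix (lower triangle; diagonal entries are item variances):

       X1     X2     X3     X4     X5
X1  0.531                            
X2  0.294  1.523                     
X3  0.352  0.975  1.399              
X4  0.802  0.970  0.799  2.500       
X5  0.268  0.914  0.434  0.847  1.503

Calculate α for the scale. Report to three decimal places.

sum of item variances = 0.531 + 1.523 + 1.399 + 2.500 + 1.503 = 7.456
Sum of the distinct covariances = 6.655
total variance = 7.456 + 2 × 6.655 = 20.766
α = (k/(k−1))·(1 − sum of item variances/total variance) = (5/4)·(1 − 7.456/20.766) = 0.801

α = 0.801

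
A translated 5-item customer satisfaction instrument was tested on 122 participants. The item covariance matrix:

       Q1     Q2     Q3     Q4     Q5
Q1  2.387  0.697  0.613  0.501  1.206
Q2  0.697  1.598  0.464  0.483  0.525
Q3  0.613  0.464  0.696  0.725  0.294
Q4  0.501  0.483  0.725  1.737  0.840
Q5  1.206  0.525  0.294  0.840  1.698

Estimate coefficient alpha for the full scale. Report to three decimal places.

ΣVar(i) = 2.387 + 1.598 + 0.696 + 1.737 + 1.698 = 8.116
Σ_{i<j} σ_ij = 6.348
Var(T) = 8.116 + 2 × 6.348 = 20.812
α = (k/(k−1))·(1 − ΣVar(i)/Var(T)) = (5/4)·(1 − 8.116/20.812) = 0.763

coefficient alpha = 0.763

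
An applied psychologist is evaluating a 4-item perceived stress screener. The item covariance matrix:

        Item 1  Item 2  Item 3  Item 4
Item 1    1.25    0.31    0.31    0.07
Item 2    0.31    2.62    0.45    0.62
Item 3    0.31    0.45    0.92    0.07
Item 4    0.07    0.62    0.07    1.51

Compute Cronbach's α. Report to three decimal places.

α = 0.490

Σσᵢ² = 1.25 + 2.62 + 0.92 + 1.51 = 6.30
Sum of off-diagonal covariances = 1.83
σ²_total = 6.30 + 2 × 1.83 = 9.96
α = (k/(k−1))·(1 − Σσᵢ²/σ²_total) = (4/3)·(1 − 6.30/9.96) = 0.490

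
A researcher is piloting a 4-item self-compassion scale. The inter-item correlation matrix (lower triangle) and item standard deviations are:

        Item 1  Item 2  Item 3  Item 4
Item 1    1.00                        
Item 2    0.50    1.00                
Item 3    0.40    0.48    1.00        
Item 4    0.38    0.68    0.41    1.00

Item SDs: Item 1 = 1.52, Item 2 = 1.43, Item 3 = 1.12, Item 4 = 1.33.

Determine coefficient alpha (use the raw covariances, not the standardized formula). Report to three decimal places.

Σσ²ᵢ = 1.52² + 1.43² + 1.12² + 1.33² = 7.3786
Covariances σ_ij = r_ij · s_i · s_j:
  σ(Item 1,Item 2) = 0.50 × 1.52 × 1.43 = 1.0868
  σ(Item 1,Item 3) = 0.40 × 1.52 × 1.12 = 0.6810
  σ(Item 1,Item 4) = 0.38 × 1.52 × 1.33 = 0.7682
  σ(Item 2,Item 3) = 0.48 × 1.43 × 1.12 = 0.7688
  σ(Item 2,Item 4) = 0.68 × 1.43 × 1.33 = 1.2933
  σ(Item 3,Item 4) = 0.41 × 1.12 × 1.33 = 0.6107
σ²_T = Σσ²ᵢ + 2·Σσ_ij = 7.3786 + 2 × 5.2088 = 17.7962
α = (4/3)·(1 − 7.3786/17.7962) = 0.781

α = 0.781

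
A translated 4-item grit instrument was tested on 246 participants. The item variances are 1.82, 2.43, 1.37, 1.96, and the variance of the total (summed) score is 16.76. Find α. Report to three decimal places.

ΣVar(i) = 1.82 + 2.43 + 1.37 + 1.96 = 7.58
α = (k/(k−1))·(1 − ΣVar(i)/σ²_T) = (4/3)·(1 − 7.58/16.76) = 0.730

α = 0.730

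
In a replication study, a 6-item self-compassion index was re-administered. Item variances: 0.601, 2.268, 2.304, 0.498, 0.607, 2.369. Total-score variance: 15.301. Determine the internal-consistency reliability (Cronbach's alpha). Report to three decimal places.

sum of item variances = 0.601 + 2.268 + 2.304 + 0.498 + 0.607 + 2.369 = 8.647
α = (k/(k−1))·(1 − sum of item variances/σ²_total) = (6/5)·(1 − 8.647/15.301) = 0.522

α = 0.522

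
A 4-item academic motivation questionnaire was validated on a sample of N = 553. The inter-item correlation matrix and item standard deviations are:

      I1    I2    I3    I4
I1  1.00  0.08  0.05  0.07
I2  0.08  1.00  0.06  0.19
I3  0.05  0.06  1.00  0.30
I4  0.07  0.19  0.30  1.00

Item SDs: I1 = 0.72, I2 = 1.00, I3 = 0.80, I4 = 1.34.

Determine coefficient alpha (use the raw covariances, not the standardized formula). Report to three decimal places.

Σσ²ᵢ = 0.72² + 1.00² + 0.80² + 1.34² = 3.9540
Covariances σ_ij = r_ij · s_i · s_j:
  σ(I1,I2) = 0.08 × 0.72 × 1.00 = 0.0576
  σ(I1,I3) = 0.05 × 0.72 × 0.80 = 0.0288
  σ(I1,I4) = 0.07 × 0.72 × 1.34 = 0.0675
  σ(I2,I3) = 0.06 × 1.00 × 0.80 = 0.0480
  σ(I2,I4) = 0.19 × 1.00 × 1.34 = 0.2546
  σ(I3,I4) = 0.30 × 0.80 × 1.34 = 0.3216
σ²_T = Σσ²ᵢ + 2·Σσ_ij = 3.9540 + 2 × 0.7781 = 5.5102
α = (4/3)·(1 − 3.9540/5.5102) = 0.377

α = 0.377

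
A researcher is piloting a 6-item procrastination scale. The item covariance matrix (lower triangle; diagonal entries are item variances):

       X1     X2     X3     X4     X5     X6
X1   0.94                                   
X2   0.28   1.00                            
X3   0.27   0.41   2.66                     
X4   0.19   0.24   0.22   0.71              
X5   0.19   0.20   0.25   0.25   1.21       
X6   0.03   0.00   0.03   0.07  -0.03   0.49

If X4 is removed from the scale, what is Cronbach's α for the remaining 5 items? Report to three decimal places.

Cronbach's α = 0.426

Remaining items: X1, X2, X3, X5, X6 (k = 5).
ΣVar(i) = 0.94 + 1.00 + 2.66 + 1.21 + 0.49 = 6.30
total variance = 6.30 + 2 × 1.63 = 9.56
α (item deleted) = (5/4)·(1 − 6.30/9.56) = 0.426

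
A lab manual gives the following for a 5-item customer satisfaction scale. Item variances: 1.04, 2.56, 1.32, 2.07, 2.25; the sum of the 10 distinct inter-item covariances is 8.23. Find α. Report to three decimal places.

Σσ²ᵢ = 1.04 + 2.56 + 1.32 + 2.07 + 2.25 = 9.24
Sum of distinct covariances = 8.23
σ²_T = Σσ²ᵢ + 2·Σcov = 9.24 + 2 × 8.23 = 25.70
α = (5/4)·(1 − 9.24/25.70) = 0.801

α = 0.801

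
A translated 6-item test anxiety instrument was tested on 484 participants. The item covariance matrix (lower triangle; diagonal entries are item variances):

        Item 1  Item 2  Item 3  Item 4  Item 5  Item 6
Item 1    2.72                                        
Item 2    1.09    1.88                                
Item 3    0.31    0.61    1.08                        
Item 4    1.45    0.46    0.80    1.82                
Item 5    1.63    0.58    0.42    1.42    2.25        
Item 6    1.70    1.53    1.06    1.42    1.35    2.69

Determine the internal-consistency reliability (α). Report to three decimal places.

α = 0.861

Σσ²ᵢ = 2.72 + 1.88 + 1.08 + 1.82 + 2.25 + 2.69 = 12.44
Σ_{i<j} σ_ij = 15.83
σ²_total = 12.44 + 2 × 15.83 = 44.10
α = (k/(k−1))·(1 − Σσ²ᵢ/σ²_total) = (6/5)·(1 − 12.44/44.10) = 0.861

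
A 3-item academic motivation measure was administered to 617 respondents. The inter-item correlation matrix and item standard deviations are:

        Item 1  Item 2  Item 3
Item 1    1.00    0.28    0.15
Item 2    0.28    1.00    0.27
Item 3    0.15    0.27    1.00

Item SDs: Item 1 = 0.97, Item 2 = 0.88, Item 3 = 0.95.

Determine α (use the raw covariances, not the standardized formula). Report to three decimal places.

α = 0.473

Σσ²ᵢ = 0.97² + 0.88² + 0.95² = 2.6178
Covariances σ_ij = r_ij · s_i · s_j:
  σ(Item 1,Item 2) = 0.28 × 0.97 × 0.88 = 0.2390
  σ(Item 1,Item 3) = 0.15 × 0.97 × 0.95 = 0.1382
  σ(Item 2,Item 3) = 0.27 × 0.88 × 0.95 = 0.2257
σ²_T = Σσ²ᵢ + 2·Σσ_ij = 2.6178 + 2 × 0.6029 = 3.8236
α = (3/2)·(1 − 2.6178/3.8236) = 0.473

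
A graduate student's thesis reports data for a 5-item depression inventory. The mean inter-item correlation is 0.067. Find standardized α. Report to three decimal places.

α = 0.264

Standardized α = k·r̄ / (1 + (k−1)·r̄) = 5 × 0.067 / (1 + 4 × 0.067)
  = 0.3350 / 1.2680 = 0.264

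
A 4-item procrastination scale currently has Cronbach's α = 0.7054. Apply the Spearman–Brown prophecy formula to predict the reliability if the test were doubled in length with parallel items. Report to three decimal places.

Length factor m = 2
α' = m·α / (1 + (m−1)·α)
   = 2 × 0.7054 / (1 + (2 − 1) × 0.7054)
   = 1.4108 / 1.7054 = 0.827

predicted reliability = 0.827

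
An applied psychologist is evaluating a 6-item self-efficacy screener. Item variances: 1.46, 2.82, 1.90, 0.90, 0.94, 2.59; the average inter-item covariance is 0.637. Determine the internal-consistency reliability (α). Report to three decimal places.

sum of item variances = 1.46 + 2.82 + 1.90 + 0.90 + 0.94 + 2.59 = 10.61
Sum of the 15 distinct covariances = 15 × 0.637 = 9.555
σ²_T = sum of item variances + 2·Σcov = 10.61 + 2 × 9.555 = 29.720
α = (6/5)·(1 − 10.61/29.720) = 0.772

α = 0.772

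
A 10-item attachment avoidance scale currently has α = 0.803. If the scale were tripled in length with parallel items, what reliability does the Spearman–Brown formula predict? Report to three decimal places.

predicted reliability = 0.924

Length factor m = 3
α' = m·α / (1 + (m−1)·α)
   = 3 × 0.803 / (1 + (3 − 1) × 0.803)
   = 2.4090 / 2.6060 = 0.924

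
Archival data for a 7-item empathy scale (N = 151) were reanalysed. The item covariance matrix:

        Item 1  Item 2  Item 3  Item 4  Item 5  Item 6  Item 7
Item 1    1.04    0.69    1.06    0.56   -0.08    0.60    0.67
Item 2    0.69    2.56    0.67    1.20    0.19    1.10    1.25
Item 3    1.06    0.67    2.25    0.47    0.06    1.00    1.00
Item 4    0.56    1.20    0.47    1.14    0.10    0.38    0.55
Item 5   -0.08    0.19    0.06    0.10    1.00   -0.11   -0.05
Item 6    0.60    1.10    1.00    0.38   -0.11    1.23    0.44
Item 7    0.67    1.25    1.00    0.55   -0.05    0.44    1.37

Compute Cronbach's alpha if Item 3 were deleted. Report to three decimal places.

Cronbach's alpha = 0.771

Remaining items: Item 1, Item 2, Item 4, Item 5, Item 6, Item 7 (k = 6).
Σσ²ᵢ = 1.04 + 2.56 + 1.14 + 1.00 + 1.23 + 1.37 = 8.34
total variance = 8.34 + 2 × 7.49 = 23.32
α (item deleted) = (6/5)·(1 − 8.34/23.32) = 0.771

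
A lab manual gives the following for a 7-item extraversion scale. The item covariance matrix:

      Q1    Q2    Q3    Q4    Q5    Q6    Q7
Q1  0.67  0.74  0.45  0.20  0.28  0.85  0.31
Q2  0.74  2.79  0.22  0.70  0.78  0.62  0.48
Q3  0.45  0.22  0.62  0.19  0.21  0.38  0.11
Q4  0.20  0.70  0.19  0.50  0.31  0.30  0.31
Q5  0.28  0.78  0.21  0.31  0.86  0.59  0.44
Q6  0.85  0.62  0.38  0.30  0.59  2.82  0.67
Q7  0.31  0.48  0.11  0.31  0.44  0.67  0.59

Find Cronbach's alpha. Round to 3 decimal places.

sum of item variances = 0.67 + 2.79 + 0.62 + 0.50 + 0.86 + 2.82 + 0.59 = 8.85
Σ_{i<j} σ_ij = 9.14
Var(T) = 8.85 + 2 × 9.14 = 27.13
α = (k/(k−1))·(1 − sum of item variances/Var(T)) = (7/6)·(1 − 8.85/27.13) = 0.786

Cronbach's alpha = 0.786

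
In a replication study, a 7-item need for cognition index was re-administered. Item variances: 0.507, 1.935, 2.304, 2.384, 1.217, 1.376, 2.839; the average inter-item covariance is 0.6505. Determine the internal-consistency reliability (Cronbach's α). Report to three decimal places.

Cronbach's α = 0.799

sum of item variances = 0.507 + 1.935 + 2.304 + 2.384 + 1.217 + 1.376 + 2.839 = 12.562
Sum of the 21 distinct covariances = 21 × 0.6505 = 13.6605
σ²_total = sum of item variances + 2·Σcov = 12.562 + 2 × 13.6605 = 39.8830
α = (7/6)·(1 − 12.562/39.8830) = 0.799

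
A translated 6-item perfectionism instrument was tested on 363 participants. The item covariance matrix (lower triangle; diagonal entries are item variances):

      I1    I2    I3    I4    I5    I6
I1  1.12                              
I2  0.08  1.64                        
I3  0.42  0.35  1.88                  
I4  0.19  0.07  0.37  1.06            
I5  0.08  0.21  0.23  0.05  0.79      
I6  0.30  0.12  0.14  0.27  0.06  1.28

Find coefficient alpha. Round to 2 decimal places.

coefficient alpha = 0.52

ΣVar(i) = 1.12 + 1.64 + 1.88 + 1.06 + 0.79 + 1.28 = 7.77
Sum of off-diagonal covariances = 2.94
σ²_total = 7.77 + 2 × 2.94 = 13.65
α = (k/(k−1))·(1 − ΣVar(i)/σ²_total) = (6/5)·(1 − 7.77/13.65) = 0.52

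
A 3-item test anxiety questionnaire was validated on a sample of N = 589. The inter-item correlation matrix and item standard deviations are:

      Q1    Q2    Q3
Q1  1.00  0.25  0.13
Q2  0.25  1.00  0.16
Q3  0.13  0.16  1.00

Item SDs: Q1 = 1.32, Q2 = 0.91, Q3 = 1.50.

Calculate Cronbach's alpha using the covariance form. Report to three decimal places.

α = 0.365

Σσ²ᵢ = 1.32² + 0.91² + 1.50² = 4.8205
Covariances σ_ij = r_ij · s_i · s_j:
  σ(Q1,Q2) = 0.25 × 1.32 × 0.91 = 0.3003
  σ(Q1,Q3) = 0.13 × 1.32 × 1.50 = 0.2574
  σ(Q2,Q3) = 0.16 × 0.91 × 1.50 = 0.2184
σ²_T = Σσ²ᵢ + 2·Σσ_ij = 4.8205 + 2 × 0.7761 = 6.3727
α = (3/2)·(1 − 4.8205/6.3727) = 0.365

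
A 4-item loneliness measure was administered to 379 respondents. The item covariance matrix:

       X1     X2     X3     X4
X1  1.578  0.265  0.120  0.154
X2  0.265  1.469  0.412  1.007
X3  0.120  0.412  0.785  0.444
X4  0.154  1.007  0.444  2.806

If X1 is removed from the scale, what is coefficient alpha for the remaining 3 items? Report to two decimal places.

Remaining items: X2, X3, X4 (k = 3).
sum of item variances = 1.469 + 0.785 + 2.806 = 5.060
σ²_T = 5.060 + 2 × 1.863 = 8.786
α (item deleted) = (3/2)·(1 − 5.060/8.786) = 0.64

α = 0.64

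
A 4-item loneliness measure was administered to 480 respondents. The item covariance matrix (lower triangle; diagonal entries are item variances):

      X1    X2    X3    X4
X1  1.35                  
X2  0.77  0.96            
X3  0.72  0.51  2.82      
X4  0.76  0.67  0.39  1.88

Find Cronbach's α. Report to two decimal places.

Cronbach's α = 0.70

sum of item variances = 1.35 + 0.96 + 2.82 + 1.88 = 7.01
Σ_{i<j} σ_ij = 3.82
σ²_T = 7.01 + 2 × 3.82 = 14.65
α = (k/(k−1))·(1 − sum of item variances/σ²_T) = (4/3)·(1 − 7.01/14.65) = 0.70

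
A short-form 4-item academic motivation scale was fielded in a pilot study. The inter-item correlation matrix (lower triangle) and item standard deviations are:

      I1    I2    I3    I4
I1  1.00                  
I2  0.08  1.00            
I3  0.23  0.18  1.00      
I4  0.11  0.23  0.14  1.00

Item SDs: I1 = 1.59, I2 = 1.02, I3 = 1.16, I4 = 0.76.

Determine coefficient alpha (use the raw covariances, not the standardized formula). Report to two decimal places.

Σσ²ᵢ = 1.59² + 1.02² + 1.16² + 0.76² = 5.4917
Covariances σ_ij = r_ij · s_i · s_j:
  σ(I1,I2) = 0.08 × 1.59 × 1.02 = 0.1297
  σ(I1,I3) = 0.23 × 1.59 × 1.16 = 0.4242
  σ(I1,I4) = 0.11 × 1.59 × 0.76 = 0.1329
  σ(I2,I3) = 0.18 × 1.02 × 1.16 = 0.2130
  σ(I2,I4) = 0.23 × 1.02 × 0.76 = 0.1783
  σ(I3,I4) = 0.14 × 1.16 × 0.76 = 0.1234
σ²_T = Σσ²ᵢ + 2·Σσ_ij = 5.4917 + 2 × 1.2015 = 7.8947
α = (4/3)·(1 − 5.4917/7.8947) = 0.41

coefficient alpha = 0.41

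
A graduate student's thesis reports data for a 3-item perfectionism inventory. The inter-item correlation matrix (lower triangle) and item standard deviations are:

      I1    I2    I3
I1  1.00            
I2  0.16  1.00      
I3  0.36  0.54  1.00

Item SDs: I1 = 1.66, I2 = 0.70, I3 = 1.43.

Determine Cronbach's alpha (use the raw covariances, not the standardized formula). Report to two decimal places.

Σσ²ᵢ = 1.66² + 0.70² + 1.43² = 5.2905
Covariances σ_ij = r_ij · s_i · s_j:
  σ(I1,I2) = 0.16 × 1.66 × 0.70 = 0.1859
  σ(I1,I3) = 0.36 × 1.66 × 1.43 = 0.8546
  σ(I2,I3) = 0.54 × 0.70 × 1.43 = 0.5405
σ²_T = Σσ²ᵢ + 2·Σσ_ij = 5.2905 + 2 × 1.5810 = 8.4525
α = (3/2)·(1 − 5.2905/8.4525) = 0.56

Cronbach's alpha = 0.56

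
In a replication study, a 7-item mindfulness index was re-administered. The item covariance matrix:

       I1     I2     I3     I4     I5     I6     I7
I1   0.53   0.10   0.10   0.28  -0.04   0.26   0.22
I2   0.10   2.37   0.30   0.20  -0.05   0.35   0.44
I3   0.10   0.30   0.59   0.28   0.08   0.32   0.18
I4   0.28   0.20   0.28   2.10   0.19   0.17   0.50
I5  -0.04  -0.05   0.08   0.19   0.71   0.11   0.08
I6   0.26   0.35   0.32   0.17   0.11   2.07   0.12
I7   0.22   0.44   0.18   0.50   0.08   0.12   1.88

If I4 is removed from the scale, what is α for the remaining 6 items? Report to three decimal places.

α = 0.464

Remaining items: I1, I2, I3, I5, I6, I7 (k = 6).
ΣVar(i) = 0.53 + 2.37 + 0.59 + 0.71 + 2.07 + 1.88 = 8.15
total variance = 8.15 + 2 × 2.57 = 13.29
α (item deleted) = (6/5)·(1 − 8.15/13.29) = 0.464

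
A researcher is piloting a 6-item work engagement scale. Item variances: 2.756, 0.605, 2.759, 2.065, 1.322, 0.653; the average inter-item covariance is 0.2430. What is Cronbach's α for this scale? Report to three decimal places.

Σσ²ᵢ = 2.756 + 0.605 + 2.759 + 2.065 + 1.322 + 0.653 = 10.160
Sum of the 15 distinct covariances = 15 × 0.2430 = 3.6450
total variance = Σσ²ᵢ + 2·Σcov = 10.160 + 2 × 3.6450 = 17.4500
α = (6/5)·(1 − 10.160/17.4500) = 0.501

Cronbach's α = 0.501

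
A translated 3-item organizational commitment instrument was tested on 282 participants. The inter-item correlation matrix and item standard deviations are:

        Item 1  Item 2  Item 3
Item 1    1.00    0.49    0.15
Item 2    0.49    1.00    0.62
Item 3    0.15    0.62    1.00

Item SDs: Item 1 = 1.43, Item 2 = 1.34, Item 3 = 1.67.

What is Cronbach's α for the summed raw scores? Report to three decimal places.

Cronbach's α = 0.671

Σσ²ᵢ = 1.43² + 1.34² + 1.67² = 6.6294
Covariances σ_ij = r_ij · s_i · s_j:
  σ(Item 1,Item 2) = 0.49 × 1.43 × 1.34 = 0.9389
  σ(Item 1,Item 3) = 0.15 × 1.43 × 1.67 = 0.3582
  σ(Item 2,Item 3) = 0.62 × 1.34 × 1.67 = 1.3874
σ²_T = Σσ²ᵢ + 2·Σσ_ij = 6.6294 + 2 × 2.6845 = 11.9984
α = (3/2)·(1 − 6.6294/11.9984) = 0.671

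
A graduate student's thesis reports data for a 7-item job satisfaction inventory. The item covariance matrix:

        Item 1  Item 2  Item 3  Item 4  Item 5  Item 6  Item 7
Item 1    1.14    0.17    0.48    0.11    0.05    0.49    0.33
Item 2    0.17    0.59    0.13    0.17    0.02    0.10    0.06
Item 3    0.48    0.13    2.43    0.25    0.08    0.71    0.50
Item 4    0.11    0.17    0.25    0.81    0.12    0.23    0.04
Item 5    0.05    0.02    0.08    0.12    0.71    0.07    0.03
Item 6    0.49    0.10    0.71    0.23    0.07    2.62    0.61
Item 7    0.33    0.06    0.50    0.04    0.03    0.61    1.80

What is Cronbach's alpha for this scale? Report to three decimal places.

α = 0.565

sum of item variances = 1.14 + 0.59 + 2.43 + 0.81 + 0.71 + 2.62 + 1.80 = 10.10
Sum of off-diagonal covariances = 4.75
σ²_T = 10.10 + 2 × 4.75 = 19.60
α = (k/(k−1))·(1 − sum of item variances/σ²_T) = (7/6)·(1 − 10.10/19.60) = 0.565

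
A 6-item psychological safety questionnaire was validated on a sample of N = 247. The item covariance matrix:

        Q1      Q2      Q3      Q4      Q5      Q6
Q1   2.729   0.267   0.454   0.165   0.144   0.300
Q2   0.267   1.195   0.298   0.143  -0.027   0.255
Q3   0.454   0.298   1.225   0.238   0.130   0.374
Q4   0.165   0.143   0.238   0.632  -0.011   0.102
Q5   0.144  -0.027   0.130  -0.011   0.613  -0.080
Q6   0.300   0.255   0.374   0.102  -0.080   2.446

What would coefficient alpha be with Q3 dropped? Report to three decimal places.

Remaining items: Q1, Q2, Q4, Q5, Q6 (k = 5).
ΣVar(i) = 2.729 + 1.195 + 0.632 + 0.613 + 2.446 = 7.615
σ²_T = 7.615 + 2 × 1.258 = 10.131
α (item deleted) = (5/4)·(1 − 7.615/10.131) = 0.310

α = 0.310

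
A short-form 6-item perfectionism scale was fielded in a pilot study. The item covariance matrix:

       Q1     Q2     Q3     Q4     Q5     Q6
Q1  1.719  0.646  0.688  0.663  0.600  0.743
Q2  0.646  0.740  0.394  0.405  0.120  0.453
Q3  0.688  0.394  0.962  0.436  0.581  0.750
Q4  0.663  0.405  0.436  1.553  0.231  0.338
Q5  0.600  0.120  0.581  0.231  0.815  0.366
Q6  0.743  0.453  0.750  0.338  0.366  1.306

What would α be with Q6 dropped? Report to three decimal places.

Remaining items: Q1, Q2, Q3, Q4, Q5 (k = 5).
ΣVar(i) = 1.719 + 0.740 + 0.962 + 1.553 + 0.815 = 5.789
total variance = 5.789 + 2 × 4.764 = 15.317
α (item deleted) = (5/4)·(1 − 5.789/15.317) = 0.778

α = 0.778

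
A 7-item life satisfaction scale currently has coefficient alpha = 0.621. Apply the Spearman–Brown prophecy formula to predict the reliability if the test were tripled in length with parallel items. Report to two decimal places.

predicted reliability = 0.83

Length factor m = 3
α' = m·α / (1 + (m−1)·α)
   = 3 × 0.621 / (1 + (3 − 1) × 0.621)
   = 1.8630 / 2.2420 = 0.83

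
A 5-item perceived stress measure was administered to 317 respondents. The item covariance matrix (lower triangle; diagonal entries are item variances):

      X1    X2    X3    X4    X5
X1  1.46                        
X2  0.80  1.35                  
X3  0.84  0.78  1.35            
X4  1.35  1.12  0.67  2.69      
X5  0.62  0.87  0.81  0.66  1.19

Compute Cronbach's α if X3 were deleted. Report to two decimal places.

α = 0.82

Remaining items: X1, X2, X4, X5 (k = 4).
Σσᵢ² = 1.46 + 1.35 + 2.69 + 1.19 = 6.69
total variance = 6.69 + 2 × 5.42 = 17.53
α (item deleted) = (4/3)·(1 − 6.69/17.53) = 0.82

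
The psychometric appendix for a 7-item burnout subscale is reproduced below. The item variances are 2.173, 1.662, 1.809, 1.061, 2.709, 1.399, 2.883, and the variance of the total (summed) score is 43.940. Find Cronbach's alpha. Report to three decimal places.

α = 0.803

Σσ²ᵢ = 2.173 + 1.662 + 1.809 + 1.061 + 2.709 + 1.399 + 2.883 = 13.696
α = (k/(k−1))·(1 − Σσ²ᵢ/σ²_T) = (7/6)·(1 − 13.696/43.940) = 0.803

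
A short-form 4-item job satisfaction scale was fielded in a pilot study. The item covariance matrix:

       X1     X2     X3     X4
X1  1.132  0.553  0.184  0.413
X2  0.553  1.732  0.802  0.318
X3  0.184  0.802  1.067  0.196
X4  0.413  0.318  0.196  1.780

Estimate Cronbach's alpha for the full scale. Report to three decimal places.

sum of item variances = 1.132 + 1.732 + 1.067 + 1.780 = 5.711
Σ_{i<j} σ_ij = 2.466
σ²_total = 5.711 + 2 × 2.466 = 10.643
α = (k/(k−1))·(1 − sum of item variances/σ²_total) = (4/3)·(1 − 5.711/10.643) = 0.618

α = 0.618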